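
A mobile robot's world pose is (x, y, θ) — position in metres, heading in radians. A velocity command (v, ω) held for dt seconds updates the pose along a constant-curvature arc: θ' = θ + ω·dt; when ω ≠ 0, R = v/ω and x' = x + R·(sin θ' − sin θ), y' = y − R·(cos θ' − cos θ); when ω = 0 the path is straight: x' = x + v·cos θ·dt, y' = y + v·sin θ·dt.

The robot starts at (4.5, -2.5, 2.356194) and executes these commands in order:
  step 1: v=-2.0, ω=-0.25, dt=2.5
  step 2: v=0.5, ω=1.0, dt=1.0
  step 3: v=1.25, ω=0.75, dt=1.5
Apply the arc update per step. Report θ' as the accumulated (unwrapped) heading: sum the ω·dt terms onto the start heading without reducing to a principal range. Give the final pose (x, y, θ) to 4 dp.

step 1: θ'=1.7312 (R=8.0000) → pose (6.7405, -6.8792, 1.7312)
step 2: θ'=2.7312 (R=0.5000) → pose (6.4464, -6.5005, 2.7312)
step 3: θ'=3.8562 (R=1.6667) → pose (4.6892, -6.7699, 3.8562)

(4.6892, -6.7699, 3.8562)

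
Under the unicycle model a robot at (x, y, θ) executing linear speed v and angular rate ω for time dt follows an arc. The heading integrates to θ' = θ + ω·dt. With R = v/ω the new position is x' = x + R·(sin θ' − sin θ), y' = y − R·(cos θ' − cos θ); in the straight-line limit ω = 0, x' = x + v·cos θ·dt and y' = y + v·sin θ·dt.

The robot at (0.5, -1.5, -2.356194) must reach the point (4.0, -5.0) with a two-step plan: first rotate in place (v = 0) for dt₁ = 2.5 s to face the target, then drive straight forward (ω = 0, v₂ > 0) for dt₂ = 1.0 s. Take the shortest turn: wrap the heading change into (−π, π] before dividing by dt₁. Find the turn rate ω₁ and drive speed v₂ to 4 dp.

ω₁ = 0.6283, v₂ = 4.9497

heading to target = atan2(-5−-1.5, 4−0.5) = -0.7854
Δθ = wrap(-0.7854 − -2.3562) = 1.5708; ω₁ = Δθ/dt₁ = 0.6283
distance = √((4−0.5)² + (-5−-1.5)²) = 4.9497; v₂ = distance/dt₂ = 4.9497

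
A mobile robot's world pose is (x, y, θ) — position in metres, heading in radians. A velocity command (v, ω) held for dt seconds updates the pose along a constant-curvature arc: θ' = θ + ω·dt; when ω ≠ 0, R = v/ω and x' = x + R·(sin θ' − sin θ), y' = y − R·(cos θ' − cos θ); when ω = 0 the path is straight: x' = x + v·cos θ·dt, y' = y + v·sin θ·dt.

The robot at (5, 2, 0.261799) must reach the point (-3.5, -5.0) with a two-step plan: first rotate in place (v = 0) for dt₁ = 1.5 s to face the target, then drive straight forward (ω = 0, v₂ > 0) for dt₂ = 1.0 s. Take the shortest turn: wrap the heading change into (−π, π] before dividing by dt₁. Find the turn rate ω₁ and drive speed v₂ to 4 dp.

heading to target = atan2(-5−2, -3.5−5) = -2.4527
Δθ = wrap(-2.4527 − 0.2618) = -2.7145; ω₁ = Δθ/dt₁ = -1.8096
distance = √((-3.5−5)² + (-5−2)²) = 11.0114; v₂ = distance/dt₂ = 11.0114

ω₁ = -1.8096, v₂ = 11.0114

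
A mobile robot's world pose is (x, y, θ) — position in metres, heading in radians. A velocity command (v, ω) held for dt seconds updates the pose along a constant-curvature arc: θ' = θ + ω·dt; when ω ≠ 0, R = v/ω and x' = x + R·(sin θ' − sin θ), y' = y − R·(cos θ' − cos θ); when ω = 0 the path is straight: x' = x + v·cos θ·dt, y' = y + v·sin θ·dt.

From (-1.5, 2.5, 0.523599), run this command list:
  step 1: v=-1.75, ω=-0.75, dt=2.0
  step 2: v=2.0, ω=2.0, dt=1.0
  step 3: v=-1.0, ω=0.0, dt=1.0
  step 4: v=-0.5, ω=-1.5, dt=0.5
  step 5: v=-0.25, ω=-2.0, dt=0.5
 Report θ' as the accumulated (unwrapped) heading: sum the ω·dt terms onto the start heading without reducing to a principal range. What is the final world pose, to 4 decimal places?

step 1: θ'=-0.9764 (R=2.3333) → pose (-4.5998, 3.2140, -0.9764)
step 2: θ'=1.0236 (R=1.0000) → pose (-2.9173, 3.2538, 1.0236)
step 3: θ'=1.0236 (straight) → pose (-3.4376, 2.3998, 1.0236)
step 4: θ'=0.2736 (R=0.3333) → pose (-3.6322, 2.2523, 0.2736)
step 5: θ'=-0.7264 (R=0.1250) → pose (-3.7490, 2.2792, -0.7264)

(-3.7490, 2.2792, -0.7264)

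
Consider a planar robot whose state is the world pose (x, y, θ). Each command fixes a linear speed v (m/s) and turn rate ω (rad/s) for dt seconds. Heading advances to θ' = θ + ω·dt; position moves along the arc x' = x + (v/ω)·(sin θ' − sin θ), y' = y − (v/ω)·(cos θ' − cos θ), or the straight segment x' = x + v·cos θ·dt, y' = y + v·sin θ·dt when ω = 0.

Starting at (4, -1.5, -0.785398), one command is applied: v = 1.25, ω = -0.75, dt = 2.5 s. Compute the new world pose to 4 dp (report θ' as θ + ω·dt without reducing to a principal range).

(3.5929, -4.1559, -2.6604)

θ' = -0.7854 + -0.75·2.5 = -2.6604
R = v/ω = 1.25/-0.75 = -1.6667
x' = 4 + -1.6667·(sin -2.6604 − sin -0.7854) = 3.5929
y' = -1.5 − -1.6667·(cos -2.6604 − cos -0.7854) = -4.1559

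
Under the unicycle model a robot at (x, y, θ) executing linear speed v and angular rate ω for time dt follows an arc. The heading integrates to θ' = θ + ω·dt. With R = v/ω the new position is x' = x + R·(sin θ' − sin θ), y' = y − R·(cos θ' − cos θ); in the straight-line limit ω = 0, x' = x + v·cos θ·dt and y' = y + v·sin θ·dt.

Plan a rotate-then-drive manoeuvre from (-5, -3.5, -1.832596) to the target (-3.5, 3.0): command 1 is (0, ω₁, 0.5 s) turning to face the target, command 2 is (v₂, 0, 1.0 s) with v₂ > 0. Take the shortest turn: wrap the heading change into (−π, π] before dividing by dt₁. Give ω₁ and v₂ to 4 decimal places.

ω₁ = -6.2132, v₂ = 6.6708

heading to target = atan2(3−-3.5, -3.5−-5) = 1.3440
Δθ = wrap(1.3440 − -1.8326) = -3.1066; ω₁ = Δθ/dt₁ = -6.2132
distance = √((-3.5−-5)² + (3−-3.5)²) = 6.6708; v₂ = distance/dt₂ = 6.6708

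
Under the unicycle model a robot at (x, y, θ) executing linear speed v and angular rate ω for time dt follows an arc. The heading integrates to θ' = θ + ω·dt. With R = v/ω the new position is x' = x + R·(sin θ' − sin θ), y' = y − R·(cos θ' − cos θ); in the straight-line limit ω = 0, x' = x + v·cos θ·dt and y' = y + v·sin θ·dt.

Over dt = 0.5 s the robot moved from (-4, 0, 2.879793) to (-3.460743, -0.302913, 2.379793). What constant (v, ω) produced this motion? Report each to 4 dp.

v = -1.2500, ω = -1.0000

Δθ = 2.379793 − 2.879793 = -0.500000
ω = Δθ/dt = -0.500000/0.5 = -1.0000
R = Δx/(sin θ' − sin θ) = 1.2500
v = R·ω = 1.2500·-1.0000 = -1.2500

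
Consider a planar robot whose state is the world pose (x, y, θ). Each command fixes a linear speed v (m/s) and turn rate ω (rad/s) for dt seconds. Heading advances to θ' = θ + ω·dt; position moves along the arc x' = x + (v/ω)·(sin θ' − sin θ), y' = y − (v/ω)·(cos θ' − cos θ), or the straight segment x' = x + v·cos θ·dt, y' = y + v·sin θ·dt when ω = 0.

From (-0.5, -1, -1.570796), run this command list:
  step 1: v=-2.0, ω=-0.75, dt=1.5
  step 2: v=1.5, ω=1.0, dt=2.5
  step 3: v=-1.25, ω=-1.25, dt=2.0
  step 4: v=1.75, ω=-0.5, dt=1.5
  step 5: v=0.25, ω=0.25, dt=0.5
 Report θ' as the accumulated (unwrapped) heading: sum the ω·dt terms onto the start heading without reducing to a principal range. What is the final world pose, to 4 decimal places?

step 1: θ'=-2.6958 (R=2.6667) → pose (1.0169, 1.4060, -2.6958)
step 2: θ'=-0.1958 (R=1.5000) → pose (1.3718, -1.4187, -0.1958)
step 3: θ'=-2.6958 (R=1.0000) → pose (1.1352, 0.4645, -2.6958)
step 4: θ'=-3.4458 (R=-3.5000) → pose (-1.4223, 0.2831, -3.4458)
step 5: θ'=-3.3208 (R=1.0000) → pose (-1.5436, 0.3130, -3.3208)

(-1.5436, 0.3130, -3.3208)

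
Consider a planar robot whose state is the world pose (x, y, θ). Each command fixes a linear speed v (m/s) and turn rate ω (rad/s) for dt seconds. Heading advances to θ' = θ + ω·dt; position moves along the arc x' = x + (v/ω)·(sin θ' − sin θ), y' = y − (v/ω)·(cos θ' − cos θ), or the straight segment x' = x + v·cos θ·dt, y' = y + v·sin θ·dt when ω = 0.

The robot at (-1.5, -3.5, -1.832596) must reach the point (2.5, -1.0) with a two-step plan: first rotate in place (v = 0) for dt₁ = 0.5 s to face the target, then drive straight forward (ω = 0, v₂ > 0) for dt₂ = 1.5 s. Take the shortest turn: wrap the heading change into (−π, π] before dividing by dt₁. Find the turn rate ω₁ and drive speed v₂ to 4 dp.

heading to target = atan2(-1−-3.5, 2.5−-1.5) = 0.5586
Δθ = wrap(0.5586 − -1.8326) = 2.3912; ω₁ = Δθ/dt₁ = 4.7824
distance = √((2.5−-1.5)² + (-1−-3.5)²) = 4.7170; v₂ = distance/dt₂ = 3.1447

ω₁ = 4.7824, v₂ = 3.1447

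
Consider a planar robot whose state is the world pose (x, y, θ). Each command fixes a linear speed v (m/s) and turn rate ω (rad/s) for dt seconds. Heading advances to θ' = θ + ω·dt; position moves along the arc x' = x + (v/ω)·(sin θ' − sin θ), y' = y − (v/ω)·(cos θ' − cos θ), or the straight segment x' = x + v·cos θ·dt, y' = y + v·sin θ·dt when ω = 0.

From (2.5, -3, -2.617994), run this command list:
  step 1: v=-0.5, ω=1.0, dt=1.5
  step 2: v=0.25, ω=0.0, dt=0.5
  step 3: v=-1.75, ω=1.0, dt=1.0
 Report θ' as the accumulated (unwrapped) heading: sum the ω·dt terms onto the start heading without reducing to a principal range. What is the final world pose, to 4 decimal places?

step 1: θ'=-1.1180 (R=-0.5000) → pose (2.6996, -2.3482, -1.1180)
step 2: θ'=-1.1180 (straight) → pose (2.7543, -2.4606, -1.1180)
step 3: θ'=-0.1180 (R=-1.7500) → pose (1.3867, -1.4884, -0.1180)

(1.3867, -1.4884, -0.1180)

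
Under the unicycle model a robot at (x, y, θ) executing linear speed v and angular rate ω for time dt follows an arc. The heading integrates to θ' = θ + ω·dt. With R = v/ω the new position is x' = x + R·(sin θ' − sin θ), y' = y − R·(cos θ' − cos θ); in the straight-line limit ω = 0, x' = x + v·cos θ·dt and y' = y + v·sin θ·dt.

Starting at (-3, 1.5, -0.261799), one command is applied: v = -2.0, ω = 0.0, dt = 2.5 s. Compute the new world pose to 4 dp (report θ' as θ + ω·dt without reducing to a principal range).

θ' = -0.2618 + 0.0·2.5 = -0.2618
ω = 0 → straight: x' = -3 + -2.0·cos(-0.2618)·2.5 = -7.8296
y' = 1.5 + -2.0·sin(-0.2618)·2.5 = 2.7941

(-7.8296, 2.7941, -0.2618)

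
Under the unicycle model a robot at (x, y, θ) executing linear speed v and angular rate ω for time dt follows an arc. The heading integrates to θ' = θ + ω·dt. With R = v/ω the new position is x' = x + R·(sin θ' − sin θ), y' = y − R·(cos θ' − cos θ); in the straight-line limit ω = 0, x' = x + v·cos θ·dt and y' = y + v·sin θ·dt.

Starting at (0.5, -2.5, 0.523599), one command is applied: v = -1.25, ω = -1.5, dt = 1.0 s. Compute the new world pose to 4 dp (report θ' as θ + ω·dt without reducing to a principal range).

(-0.6071, -2.2450, -0.9764)

θ' = 0.5236 + -1.5·1.0 = -0.9764
R = v/ω = -1.25/-1.5 = 0.8333
x' = 0.5 + 0.8333·(sin -0.9764 − sin 0.5236) = -0.6071
y' = -2.5 − 0.8333·(cos -0.9764 − cos 0.5236) = -2.2450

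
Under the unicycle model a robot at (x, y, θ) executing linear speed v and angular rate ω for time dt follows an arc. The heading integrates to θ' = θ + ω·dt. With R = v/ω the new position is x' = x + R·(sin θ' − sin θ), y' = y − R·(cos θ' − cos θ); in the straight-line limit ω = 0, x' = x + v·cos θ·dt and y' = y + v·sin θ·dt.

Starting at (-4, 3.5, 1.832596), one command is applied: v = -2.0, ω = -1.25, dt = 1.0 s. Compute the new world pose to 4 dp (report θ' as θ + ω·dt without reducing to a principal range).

θ' = 1.8326 + -1.25·1.0 = 0.5826
R = v/ω = -2.0/-1.25 = 1.6000
x' = -4 + 1.6000·(sin 0.5826 − sin 1.8326) = -4.6652
y' = 3.5 − 1.6000·(cos 0.5826 − cos 1.8326) = 1.7498

(-4.6652, 1.7498, 0.5826)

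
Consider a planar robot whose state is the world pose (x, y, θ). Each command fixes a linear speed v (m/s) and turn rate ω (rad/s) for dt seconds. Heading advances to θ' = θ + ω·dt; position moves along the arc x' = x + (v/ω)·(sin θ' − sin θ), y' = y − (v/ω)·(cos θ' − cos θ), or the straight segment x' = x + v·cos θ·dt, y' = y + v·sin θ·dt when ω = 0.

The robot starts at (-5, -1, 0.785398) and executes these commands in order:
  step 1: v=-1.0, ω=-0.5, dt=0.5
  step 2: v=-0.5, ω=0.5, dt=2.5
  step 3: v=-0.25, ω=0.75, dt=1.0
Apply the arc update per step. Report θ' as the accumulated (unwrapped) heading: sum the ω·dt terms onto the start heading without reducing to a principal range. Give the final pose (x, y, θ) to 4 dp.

step 1: θ'=0.5354 (R=2.0000) → pose (-5.3938, -1.3059, 0.5354)
step 2: θ'=1.7854 (R=-1.0000) → pose (-5.8607, -2.3789, 1.7854)
step 3: θ'=2.5354 (R=-0.3333) → pose (-5.7250, -2.5819, 2.5354)

(-5.7250, -2.5819, 2.5354)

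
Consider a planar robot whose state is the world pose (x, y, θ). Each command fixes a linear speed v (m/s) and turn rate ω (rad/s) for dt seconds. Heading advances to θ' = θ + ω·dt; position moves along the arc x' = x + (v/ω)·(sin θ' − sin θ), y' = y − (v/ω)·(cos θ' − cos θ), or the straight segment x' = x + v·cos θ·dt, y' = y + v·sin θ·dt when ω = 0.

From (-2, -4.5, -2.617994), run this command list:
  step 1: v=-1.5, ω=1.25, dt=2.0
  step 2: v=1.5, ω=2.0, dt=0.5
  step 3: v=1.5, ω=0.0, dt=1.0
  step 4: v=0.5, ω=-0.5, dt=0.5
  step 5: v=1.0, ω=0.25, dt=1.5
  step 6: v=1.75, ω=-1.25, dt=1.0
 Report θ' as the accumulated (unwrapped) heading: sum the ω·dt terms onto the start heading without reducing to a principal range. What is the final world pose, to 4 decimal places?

step 1: θ'=-0.1180 (R=-1.2000) → pose (-2.4587, -2.2691, -0.1180)
step 2: θ'=0.8820 (R=0.7500) → pose (-1.7914, -2.0010, 0.8820)
step 3: θ'=0.8820 (straight) → pose (-0.8380, -0.8430, 0.8820)
step 4: θ'=0.6320 (R=-1.0000) → pose (-0.6568, -0.6718, 0.6320)
step 5: θ'=1.0070 (R=4.0000) → pose (0.3611, 0.4180, 1.0070)
step 6: θ'=-0.2430 (R=-1.4000) → pose (1.8813, 1.0288, -0.2430)

(1.8813, 1.0288, -0.2430)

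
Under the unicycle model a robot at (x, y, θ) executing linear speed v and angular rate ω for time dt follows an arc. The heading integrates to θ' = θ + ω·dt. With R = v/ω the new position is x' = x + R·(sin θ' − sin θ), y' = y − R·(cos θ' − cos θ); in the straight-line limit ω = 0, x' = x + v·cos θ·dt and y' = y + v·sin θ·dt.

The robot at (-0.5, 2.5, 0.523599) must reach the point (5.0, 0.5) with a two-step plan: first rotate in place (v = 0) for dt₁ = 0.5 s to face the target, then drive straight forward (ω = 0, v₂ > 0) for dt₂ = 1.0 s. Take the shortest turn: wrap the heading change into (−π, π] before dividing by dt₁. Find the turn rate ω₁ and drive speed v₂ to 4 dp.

ω₁ = -1.7447, v₂ = 5.8523

heading to target = atan2(0.5−2.5, 5−-0.5) = -0.3488
Δθ = wrap(-0.3488 − 0.5236) = -0.8724; ω₁ = Δθ/dt₁ = -1.7447
distance = √((5−-0.5)² + (0.5−2.5)²) = 5.8523; v₂ = distance/dt₂ = 5.8523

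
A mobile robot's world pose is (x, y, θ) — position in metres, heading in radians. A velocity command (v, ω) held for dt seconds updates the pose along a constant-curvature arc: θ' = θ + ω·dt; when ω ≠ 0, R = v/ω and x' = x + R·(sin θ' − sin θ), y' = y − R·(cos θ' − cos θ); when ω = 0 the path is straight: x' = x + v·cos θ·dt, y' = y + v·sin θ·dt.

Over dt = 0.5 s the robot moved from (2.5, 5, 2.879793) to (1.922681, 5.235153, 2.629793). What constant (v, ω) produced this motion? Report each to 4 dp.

v = 1.2500, ω = -0.5000

Δθ = 2.629793 − 2.879793 = -0.250000
ω = Δθ/dt = -0.250000/0.5 = -0.5000
R = Δx/(sin θ' − sin θ) = -2.5000
v = R·ω = -2.5000·-0.5000 = 1.2500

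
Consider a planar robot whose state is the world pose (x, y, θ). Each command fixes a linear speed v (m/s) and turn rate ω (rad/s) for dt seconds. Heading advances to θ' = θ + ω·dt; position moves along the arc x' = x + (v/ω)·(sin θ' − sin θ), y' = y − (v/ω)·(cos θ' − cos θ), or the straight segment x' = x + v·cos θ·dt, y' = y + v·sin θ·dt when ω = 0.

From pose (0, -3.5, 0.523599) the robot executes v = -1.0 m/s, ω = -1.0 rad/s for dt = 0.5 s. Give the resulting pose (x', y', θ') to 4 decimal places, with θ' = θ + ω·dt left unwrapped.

(-0.4764, -3.6337, 0.0236)

θ' = 0.5236 + -1.0·0.5 = 0.0236
R = v/ω = -1.0/-1.0 = 1.0000
x' = 0 + 1.0000·(sin 0.0236 − sin 0.5236) = -0.4764
y' = -3.5 − 1.0000·(cos 0.0236 − cos 0.5236) = -3.6337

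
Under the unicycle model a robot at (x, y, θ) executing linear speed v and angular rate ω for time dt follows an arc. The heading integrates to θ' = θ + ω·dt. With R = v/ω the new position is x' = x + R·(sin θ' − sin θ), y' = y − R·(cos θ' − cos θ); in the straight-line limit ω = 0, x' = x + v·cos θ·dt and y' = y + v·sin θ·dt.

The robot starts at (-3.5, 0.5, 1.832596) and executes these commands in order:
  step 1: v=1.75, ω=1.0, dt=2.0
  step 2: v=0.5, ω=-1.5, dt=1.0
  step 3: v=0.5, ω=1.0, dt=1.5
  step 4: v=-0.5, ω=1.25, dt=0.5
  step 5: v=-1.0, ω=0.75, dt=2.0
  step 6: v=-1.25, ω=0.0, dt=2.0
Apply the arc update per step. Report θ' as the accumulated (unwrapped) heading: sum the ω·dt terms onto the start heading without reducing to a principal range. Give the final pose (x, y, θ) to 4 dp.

(-10.5400, 4.0690, 5.9576)

step 1: θ'=3.8326 (R=1.7500) → pose (-6.3057, 1.3956, 3.8326)
step 2: θ'=2.3326 (R=-0.3333) → pose (-6.7593, 1.4224, 2.3326)
step 3: θ'=3.8326 (R=0.5000) → pose (-7.4398, 1.4626, 3.8326)
step 4: θ'=4.4576 (R=-0.4000) → pose (-7.3076, 1.6700, 4.4576)
step 5: θ'=5.9576 (R=-1.3333) → pose (-8.1714, 3.2694, 5.9576)
step 6: θ'=5.9576 (straight) → pose (-10.5400, 4.0690, 5.9576)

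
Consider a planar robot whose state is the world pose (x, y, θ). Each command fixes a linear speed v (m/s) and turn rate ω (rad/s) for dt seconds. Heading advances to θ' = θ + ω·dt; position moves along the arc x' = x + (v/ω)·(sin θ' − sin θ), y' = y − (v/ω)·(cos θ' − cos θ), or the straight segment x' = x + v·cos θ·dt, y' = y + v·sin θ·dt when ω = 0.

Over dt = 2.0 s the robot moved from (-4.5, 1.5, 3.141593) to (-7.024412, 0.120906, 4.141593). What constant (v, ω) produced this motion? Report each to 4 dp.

Δθ = 4.141593 − 3.141593 = 1.000000
ω = Δθ/dt = 1.000000/2.0 = 0.5000
R = Δx/(sin θ' − sin θ) = 3.0000
v = R·ω = 3.0000·0.5000 = 1.5000

v = 1.5000, ω = 0.5000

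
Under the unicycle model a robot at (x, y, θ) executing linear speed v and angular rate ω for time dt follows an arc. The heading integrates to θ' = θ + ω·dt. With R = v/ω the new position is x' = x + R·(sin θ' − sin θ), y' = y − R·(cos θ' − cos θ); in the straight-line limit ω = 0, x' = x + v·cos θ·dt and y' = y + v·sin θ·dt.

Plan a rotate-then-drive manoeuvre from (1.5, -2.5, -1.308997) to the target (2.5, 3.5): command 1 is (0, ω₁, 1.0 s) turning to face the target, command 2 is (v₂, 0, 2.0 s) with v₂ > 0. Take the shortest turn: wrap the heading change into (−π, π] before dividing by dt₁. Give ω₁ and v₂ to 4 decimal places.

ω₁ = 2.7146, v₂ = 3.0414

heading to target = atan2(3.5−-2.5, 2.5−1.5) = 1.4056
Δθ = wrap(1.4056 − -1.3090) = 2.7146; ω₁ = Δθ/dt₁ = 2.7146
distance = √((2.5−1.5)² + (3.5−-2.5)²) = 6.0828; v₂ = distance/dt₂ = 3.0414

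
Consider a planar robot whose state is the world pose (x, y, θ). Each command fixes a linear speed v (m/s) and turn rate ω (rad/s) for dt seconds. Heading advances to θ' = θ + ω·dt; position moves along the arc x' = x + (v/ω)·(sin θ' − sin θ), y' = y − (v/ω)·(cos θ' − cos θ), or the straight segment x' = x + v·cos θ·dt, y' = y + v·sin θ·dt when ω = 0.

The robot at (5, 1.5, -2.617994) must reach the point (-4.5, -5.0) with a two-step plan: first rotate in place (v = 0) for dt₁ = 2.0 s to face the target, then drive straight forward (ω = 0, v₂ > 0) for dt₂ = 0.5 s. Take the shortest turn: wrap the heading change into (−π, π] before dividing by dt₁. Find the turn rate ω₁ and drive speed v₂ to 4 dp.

heading to target = atan2(-5−1.5, -4.5−5) = -2.5415
Δθ = wrap(-2.5415 − -2.6180) = 0.0765; ω₁ = Δθ/dt₁ = 0.0382
distance = √((-4.5−5)² + (-5−1.5)²) = 11.5109; v₂ = distance/dt₂ = 23.0217

ω₁ = 0.0382, v₂ = 23.0217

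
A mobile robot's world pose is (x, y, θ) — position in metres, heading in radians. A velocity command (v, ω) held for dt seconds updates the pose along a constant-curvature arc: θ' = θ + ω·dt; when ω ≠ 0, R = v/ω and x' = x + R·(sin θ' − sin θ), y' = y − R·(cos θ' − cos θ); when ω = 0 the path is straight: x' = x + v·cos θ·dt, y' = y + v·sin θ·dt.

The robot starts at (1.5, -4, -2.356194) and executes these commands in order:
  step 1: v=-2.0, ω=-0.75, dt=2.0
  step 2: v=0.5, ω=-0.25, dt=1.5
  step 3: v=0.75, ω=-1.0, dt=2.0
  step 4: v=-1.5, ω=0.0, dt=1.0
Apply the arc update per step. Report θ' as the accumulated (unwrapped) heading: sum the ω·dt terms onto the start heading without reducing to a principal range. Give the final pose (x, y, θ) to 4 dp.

(3.7988, -2.2681, -6.2312)

step 1: θ'=-3.8562 (R=2.6667) → pose (5.1331, -3.8713, -3.8562)
step 2: θ'=-4.2312 (R=-2.0000) → pose (4.6709, -3.2863, -4.2312)
step 3: θ'=-6.2312 (R=-0.7500) → pose (5.2967, -2.1902, -6.2312)
step 4: θ'=-6.2312 (straight) → pose (3.7988, -2.2681, -6.2312)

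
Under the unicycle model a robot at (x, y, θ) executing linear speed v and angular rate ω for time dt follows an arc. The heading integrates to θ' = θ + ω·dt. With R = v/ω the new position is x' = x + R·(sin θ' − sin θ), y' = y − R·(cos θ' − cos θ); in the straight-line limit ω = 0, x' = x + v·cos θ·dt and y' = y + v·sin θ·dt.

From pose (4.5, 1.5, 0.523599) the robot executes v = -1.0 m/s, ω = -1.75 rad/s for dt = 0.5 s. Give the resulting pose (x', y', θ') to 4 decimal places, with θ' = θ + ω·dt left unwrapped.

θ' = 0.5236 + -1.75·0.5 = -0.3514
R = v/ω = -1.0/-1.75 = 0.5714
x' = 4.5 + 0.5714·(sin -0.3514 − sin 0.5236) = 4.0176
y' = 1.5 − 0.5714·(cos -0.3514 − cos 0.5236) = 1.4584

(4.0176, 1.4584, -0.3514)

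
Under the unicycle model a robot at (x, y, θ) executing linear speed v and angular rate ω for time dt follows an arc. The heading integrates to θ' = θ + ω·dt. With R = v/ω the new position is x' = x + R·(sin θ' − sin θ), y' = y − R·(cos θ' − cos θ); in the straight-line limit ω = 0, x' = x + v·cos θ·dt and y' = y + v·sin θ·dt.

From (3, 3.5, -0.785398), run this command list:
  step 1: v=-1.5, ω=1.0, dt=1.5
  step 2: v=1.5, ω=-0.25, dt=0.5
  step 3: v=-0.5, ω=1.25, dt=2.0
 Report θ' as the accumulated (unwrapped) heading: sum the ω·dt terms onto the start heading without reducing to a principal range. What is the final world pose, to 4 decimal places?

step 1: θ'=0.7146 (R=-1.5000) → pose (0.9564, 3.5724, 0.7146)
step 2: θ'=0.5896 (R=-6.0000) → pose (1.5521, 4.0272, 0.5896)
step 3: θ'=3.0896 (R=-0.4000) → pose (1.7537, 3.2953, 3.0896)

(1.7537, 3.2953, 3.0896)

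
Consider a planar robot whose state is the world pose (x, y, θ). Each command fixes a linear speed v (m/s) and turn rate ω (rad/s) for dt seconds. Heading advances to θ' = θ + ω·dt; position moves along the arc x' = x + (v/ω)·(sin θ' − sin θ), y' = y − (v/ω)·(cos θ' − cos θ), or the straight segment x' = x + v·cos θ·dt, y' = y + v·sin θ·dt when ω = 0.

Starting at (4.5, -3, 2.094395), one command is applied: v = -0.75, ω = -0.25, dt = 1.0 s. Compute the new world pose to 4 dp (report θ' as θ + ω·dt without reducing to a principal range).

θ' = 2.0944 + -0.25·1.0 = 1.8444
R = v/ω = -0.75/-0.25 = 3.0000
x' = 4.5 + 3.0000·(sin 1.8444 − sin 2.0944) = 4.7903
y' = -3 − 3.0000·(cos 1.8444 − cos 2.0944) = -3.6894

(4.7903, -3.6894, 1.8444)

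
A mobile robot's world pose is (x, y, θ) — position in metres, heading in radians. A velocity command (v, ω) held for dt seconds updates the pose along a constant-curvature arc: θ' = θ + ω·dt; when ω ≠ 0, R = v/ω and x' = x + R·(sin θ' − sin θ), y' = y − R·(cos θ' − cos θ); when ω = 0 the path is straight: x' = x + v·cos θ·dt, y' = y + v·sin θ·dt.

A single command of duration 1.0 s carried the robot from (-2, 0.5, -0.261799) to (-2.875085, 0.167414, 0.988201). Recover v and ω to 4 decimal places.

v = -1.0000, ω = 1.2500

Δθ = 0.988201 − -0.261799 = 1.250000
ω = Δθ/dt = 1.250000/1.0 = 1.2500
R = Δx/(sin θ' − sin θ) = -0.8000
v = R·ω = -0.8000·1.2500 = -1.0000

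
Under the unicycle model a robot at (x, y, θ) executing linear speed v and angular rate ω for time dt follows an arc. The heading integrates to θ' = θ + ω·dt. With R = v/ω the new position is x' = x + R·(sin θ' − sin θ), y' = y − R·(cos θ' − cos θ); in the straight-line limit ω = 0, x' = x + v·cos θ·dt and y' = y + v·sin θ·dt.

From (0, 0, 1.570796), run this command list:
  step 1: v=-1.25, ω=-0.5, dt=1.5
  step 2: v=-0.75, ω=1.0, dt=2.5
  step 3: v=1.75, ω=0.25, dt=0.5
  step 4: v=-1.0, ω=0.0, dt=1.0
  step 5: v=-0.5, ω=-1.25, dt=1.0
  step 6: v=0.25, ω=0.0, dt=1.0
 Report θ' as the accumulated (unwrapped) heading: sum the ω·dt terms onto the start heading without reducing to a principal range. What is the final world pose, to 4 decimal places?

step 1: θ'=0.8208 (R=2.5000) → pose (-0.6708, -1.7041, 0.8208)
step 2: θ'=3.3208 (R=-0.7500) → pose (0.0117, -2.9533, 3.3208)
step 3: θ'=3.4458 (R=7.0000) → pose (-0.8373, -3.1626, 3.4458)
step 4: θ'=3.4458 (straight) → pose (0.1167, -2.8631, 3.4458)
step 5: θ'=2.1958 (R=0.4000) → pose (0.5609, -3.0107, 2.1958)
step 6: θ'=2.1958 (straight) → pose (0.4147, -2.8079, 2.1958)

(0.4147, -2.8079, 2.1958)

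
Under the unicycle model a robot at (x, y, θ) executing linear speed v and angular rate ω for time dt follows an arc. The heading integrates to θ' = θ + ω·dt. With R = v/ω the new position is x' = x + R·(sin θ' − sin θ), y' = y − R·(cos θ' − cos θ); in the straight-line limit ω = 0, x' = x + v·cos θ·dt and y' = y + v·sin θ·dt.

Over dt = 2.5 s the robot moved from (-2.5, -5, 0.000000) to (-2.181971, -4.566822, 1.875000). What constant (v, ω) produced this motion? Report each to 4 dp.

v = 0.2500, ω = 0.7500

Δθ = 1.875000 − 0.000000 = 1.875000
ω = Δθ/dt = 1.875000/2.5 = 0.7500
R = −Δy/(cos θ' − cos θ) = 0.3333
v = R·ω = 0.3333·0.7500 = 0.2500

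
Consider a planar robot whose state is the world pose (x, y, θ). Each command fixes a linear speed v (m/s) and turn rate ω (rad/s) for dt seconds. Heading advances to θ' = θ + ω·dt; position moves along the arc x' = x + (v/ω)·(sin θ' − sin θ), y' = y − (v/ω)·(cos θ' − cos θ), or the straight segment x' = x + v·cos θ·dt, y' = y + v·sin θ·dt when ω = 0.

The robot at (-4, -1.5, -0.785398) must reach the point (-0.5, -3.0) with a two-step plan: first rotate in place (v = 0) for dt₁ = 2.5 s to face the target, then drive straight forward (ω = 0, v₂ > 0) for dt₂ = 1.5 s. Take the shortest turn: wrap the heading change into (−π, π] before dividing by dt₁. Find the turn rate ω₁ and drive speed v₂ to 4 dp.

heading to target = atan2(-3−-1.5, -0.5−-4) = -0.4049
Δθ = wrap(-0.4049 − -0.7854) = 0.3805; ω₁ = Δθ/dt₁ = 0.1522
distance = √((-0.5−-4)² + (-3−-1.5)²) = 3.8079; v₂ = distance/dt₂ = 2.5386

ω₁ = 0.1522, v₂ = 2.5386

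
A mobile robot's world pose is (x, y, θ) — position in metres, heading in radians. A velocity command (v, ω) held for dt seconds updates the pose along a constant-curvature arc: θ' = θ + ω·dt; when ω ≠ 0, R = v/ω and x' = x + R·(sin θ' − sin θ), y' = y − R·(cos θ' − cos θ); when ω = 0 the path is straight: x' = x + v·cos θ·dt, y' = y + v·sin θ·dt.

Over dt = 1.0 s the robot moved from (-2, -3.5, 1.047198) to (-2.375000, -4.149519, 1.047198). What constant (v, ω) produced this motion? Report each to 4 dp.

v = -0.7500, ω = 0.0000

Δθ = 1.047198 − 1.047198 = 0.000000
ω = Δθ/dt = 0.000000/1.0 = 0.0000
ω = 0 → v = (Δx·cos θ + Δy·sin θ)/dt = -0.7500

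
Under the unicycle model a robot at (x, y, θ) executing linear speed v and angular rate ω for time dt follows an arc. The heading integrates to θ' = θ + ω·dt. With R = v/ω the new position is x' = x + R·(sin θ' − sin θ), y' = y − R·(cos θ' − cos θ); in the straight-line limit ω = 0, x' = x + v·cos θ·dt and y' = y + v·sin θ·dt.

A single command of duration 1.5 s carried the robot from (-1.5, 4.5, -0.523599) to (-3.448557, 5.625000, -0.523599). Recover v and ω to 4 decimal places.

Δθ = -0.523599 − -0.523599 = 0.000000
ω = Δθ/dt = 0.000000/1.5 = 0.0000
ω = 0 → v = (Δx·cos θ + Δy·sin θ)/dt = -1.5000

v = -1.5000, ω = 0.0000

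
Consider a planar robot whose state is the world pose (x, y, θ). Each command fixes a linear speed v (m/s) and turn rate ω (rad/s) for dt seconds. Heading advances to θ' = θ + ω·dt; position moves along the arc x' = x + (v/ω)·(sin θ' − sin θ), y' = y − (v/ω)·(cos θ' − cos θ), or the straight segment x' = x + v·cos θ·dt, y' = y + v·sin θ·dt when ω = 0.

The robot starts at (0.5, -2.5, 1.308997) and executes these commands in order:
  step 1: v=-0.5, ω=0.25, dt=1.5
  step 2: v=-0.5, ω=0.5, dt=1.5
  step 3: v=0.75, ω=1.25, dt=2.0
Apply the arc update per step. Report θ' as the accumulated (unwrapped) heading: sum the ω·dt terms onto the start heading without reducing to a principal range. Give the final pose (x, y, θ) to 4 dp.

(-0.1871, -4.4784, 4.9340)

step 1: θ'=1.6840 (R=-2.0000) → pose (0.4447, -3.2436, 1.6840)
step 2: θ'=2.4340 (R=-1.0000) → pose (0.7882, -3.8905, 2.4340)
step 3: θ'=4.9340 (R=0.6000) → pose (-0.1871, -4.4784, 4.9340)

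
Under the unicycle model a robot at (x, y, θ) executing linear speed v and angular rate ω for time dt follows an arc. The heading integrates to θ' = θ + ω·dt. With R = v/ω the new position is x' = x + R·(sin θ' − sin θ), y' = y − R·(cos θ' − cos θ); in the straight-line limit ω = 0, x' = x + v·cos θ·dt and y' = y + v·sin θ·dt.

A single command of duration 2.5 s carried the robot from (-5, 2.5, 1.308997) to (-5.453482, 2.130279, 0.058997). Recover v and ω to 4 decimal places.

Δθ = 0.058997 − 1.308997 = -1.250000
ω = Δθ/dt = -1.250000/2.5 = -0.5000
R = Δx/(sin θ' − sin θ) = 0.5000
v = R·ω = 0.5000·-0.5000 = -0.2500

v = -0.2500, ω = -0.5000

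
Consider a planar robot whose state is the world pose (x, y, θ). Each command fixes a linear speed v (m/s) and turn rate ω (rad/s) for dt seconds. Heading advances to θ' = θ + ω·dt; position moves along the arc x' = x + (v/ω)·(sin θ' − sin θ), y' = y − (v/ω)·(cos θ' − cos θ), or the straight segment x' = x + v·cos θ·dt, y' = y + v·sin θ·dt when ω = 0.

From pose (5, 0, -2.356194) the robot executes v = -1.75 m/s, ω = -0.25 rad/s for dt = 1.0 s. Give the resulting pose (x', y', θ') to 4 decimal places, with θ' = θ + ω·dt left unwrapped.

(6.3785, 1.0707, -2.6062)

θ' = -2.3562 + -0.25·1.0 = -2.6062
R = v/ω = -1.75/-0.25 = 7.0000
x' = 5 + 7.0000·(sin -2.6062 − sin -2.3562) = 6.3785
y' = 0 − 7.0000·(cos -2.6062 − cos -2.3562) = 1.0707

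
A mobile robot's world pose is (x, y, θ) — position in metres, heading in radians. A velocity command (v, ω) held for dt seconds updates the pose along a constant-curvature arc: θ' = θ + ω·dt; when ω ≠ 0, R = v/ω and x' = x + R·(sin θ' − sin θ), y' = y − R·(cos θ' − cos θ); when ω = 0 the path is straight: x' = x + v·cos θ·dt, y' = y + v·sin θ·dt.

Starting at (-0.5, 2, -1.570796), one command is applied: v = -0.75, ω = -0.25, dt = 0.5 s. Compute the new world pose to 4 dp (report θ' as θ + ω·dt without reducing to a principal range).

θ' = -1.5708 + -0.25·0.5 = -1.6958
R = v/ω = -0.75/-0.25 = 3.0000
x' = -0.5 + 3.0000·(sin -1.6958 − sin -1.5708) = -0.4766
y' = 2 − 3.0000·(cos -1.6958 − cos -1.5708) = 2.3740

(-0.4766, 2.3740, -1.6958)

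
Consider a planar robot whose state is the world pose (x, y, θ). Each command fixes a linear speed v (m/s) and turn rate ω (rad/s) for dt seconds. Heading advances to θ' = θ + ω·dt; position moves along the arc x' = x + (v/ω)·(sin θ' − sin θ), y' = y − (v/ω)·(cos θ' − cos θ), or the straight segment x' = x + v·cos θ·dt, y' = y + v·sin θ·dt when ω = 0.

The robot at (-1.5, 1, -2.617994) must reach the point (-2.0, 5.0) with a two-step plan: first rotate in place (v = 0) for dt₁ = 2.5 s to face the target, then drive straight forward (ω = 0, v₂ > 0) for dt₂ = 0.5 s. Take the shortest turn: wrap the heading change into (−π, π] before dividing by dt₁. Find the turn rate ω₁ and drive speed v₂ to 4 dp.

heading to target = atan2(5−1, -2−-1.5) = 1.6952
Δθ = wrap(1.6952 − -2.6180) = -1.9700; ω₁ = Δθ/dt₁ = -0.7880
distance = √((-2−-1.5)² + (5−1)²) = 4.0311; v₂ = distance/dt₂ = 8.0623

ω₁ = -0.7880, v₂ = 8.0623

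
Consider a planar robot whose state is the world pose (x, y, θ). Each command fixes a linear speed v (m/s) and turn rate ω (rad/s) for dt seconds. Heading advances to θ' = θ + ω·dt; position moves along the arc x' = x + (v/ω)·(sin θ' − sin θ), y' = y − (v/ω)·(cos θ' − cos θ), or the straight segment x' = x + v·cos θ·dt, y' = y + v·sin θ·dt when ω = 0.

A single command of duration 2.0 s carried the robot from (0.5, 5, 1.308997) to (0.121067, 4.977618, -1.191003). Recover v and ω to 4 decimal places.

Δθ = -1.191003 − 1.308997 = -2.500000
ω = Δθ/dt = -2.500000/2.0 = -1.2500
R = Δx/(sin θ' − sin θ) = 0.2000
v = R·ω = 0.2000·-1.2500 = -0.2500

v = -0.2500, ω = -1.2500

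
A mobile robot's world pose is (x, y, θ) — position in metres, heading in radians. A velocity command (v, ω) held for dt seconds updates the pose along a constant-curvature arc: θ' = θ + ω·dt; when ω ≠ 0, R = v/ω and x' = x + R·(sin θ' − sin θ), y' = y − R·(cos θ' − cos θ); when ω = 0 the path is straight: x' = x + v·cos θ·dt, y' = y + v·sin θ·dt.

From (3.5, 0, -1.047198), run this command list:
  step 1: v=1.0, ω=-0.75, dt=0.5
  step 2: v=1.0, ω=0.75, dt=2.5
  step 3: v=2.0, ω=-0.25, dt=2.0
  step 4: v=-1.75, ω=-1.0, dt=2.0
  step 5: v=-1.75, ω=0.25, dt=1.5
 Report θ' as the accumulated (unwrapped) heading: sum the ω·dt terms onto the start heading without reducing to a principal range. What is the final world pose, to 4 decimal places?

(8.7141, 4.3785, -1.6722)

step 1: θ'=-1.4222 (R=-1.3333) → pose (3.6639, -0.4693, -1.4222)
step 2: θ'=0.4528 (R=1.3333) → pose (5.5659, -1.4708, 0.4528)
step 3: θ'=-0.0472 (R=-8.0000) → pose (9.4432, -0.6735, -0.0472)
step 4: θ'=-2.0472 (R=1.7500) → pose (7.9707, 1.8770, -2.0472)
step 5: θ'=-1.6722 (R=-7.0000) → pose (8.7141, 4.3785, -1.6722)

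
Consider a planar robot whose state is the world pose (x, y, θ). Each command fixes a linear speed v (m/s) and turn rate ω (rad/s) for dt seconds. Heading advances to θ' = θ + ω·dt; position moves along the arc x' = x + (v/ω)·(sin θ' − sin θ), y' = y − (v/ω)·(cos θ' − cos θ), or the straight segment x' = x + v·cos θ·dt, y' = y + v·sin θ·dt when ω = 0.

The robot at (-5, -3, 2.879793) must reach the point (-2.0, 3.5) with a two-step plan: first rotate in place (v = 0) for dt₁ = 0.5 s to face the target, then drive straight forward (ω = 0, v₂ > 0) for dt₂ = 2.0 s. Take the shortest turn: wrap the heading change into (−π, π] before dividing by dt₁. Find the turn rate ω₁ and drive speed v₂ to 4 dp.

heading to target = atan2(3.5−-3, -2−-5) = 1.1384
Δθ = wrap(1.1384 − 2.8798) = -1.7414; ω₁ = Δθ/dt₁ = -3.4828
distance = √((-2−-5)² + (3.5−-3)²) = 7.1589; v₂ = distance/dt₂ = 3.5795

ω₁ = -3.4828, v₂ = 3.5795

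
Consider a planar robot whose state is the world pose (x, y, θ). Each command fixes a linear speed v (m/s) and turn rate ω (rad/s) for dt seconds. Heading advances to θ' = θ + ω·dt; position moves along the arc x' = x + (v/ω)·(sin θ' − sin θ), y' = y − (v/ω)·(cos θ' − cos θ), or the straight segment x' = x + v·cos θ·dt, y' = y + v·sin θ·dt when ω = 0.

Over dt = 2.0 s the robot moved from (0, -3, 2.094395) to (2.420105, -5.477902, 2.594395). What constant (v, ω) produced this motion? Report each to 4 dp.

Δθ = 2.594395 − 2.094395 = 0.500000
ω = Δθ/dt = 0.500000/2.0 = 0.2500
R = −Δy/(cos θ' − cos θ) = -7.0000
v = R·ω = -7.0000·0.2500 = -1.7500

v = -1.7500, ω = 0.2500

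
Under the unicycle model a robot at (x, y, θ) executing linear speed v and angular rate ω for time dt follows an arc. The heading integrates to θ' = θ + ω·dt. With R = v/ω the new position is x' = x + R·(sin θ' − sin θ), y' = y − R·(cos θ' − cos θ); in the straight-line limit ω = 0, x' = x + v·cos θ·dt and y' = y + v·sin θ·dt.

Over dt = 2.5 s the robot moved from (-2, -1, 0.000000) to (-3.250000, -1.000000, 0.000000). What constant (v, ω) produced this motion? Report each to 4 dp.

Δθ = 0.000000 − 0.000000 = 0.000000
ω = Δθ/dt = 0.000000/2.5 = 0.0000
ω = 0 → v = (Δx·cos θ + Δy·sin θ)/dt = -0.5000

v = -0.5000, ω = 0.0000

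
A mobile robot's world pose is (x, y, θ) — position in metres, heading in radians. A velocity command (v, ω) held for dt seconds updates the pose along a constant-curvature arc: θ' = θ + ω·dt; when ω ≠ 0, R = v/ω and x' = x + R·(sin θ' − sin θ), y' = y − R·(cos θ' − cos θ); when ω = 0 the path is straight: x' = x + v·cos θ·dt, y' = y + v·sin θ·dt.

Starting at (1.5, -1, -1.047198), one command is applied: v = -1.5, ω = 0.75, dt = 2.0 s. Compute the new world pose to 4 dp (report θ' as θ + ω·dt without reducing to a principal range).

θ' = -1.0472 + 0.75·2.0 = 0.4528
R = v/ω = -1.5/0.75 = -2.0000
x' = 1.5 + -2.0000·(sin 0.4528 − sin -1.0472) = -1.1070
y' = -1 − -2.0000·(cos 0.4528 − cos -1.0472) = -0.2015

(-1.1070, -0.2015, 0.4528)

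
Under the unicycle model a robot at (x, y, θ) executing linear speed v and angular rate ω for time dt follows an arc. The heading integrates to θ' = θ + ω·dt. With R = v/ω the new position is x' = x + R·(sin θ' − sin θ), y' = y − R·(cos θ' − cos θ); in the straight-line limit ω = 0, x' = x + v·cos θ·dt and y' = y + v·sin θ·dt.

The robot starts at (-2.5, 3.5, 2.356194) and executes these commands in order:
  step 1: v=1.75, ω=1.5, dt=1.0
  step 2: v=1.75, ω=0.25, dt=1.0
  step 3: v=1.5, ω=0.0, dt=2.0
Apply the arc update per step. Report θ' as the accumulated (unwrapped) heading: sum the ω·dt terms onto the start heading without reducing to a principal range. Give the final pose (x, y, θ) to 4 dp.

step 1: θ'=3.8562 (R=1.1667) → pose (-4.0895, 3.5563, 3.8562)
step 2: θ'=4.1062 (R=7.0000) → pose (-5.2550, 2.2570, 4.1062)
step 3: θ'=4.1062 (straight) → pose (-6.9643, -0.2084, 4.1062)

(-6.9643, -0.2084, 4.1062)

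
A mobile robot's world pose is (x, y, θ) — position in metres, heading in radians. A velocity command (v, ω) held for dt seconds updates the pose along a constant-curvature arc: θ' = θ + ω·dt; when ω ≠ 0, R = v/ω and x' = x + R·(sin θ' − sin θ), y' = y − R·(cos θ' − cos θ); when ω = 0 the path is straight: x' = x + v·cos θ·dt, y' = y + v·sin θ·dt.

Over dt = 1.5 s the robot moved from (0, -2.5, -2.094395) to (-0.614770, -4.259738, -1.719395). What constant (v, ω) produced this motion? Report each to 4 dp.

Δθ = -1.719395 − -2.094395 = 0.375000
ω = Δθ/dt = 0.375000/1.5 = 0.2500
R = −Δy/(cos θ' − cos θ) = 5.0000
v = R·ω = 5.0000·0.2500 = 1.2500

v = 1.2500, ω = 0.2500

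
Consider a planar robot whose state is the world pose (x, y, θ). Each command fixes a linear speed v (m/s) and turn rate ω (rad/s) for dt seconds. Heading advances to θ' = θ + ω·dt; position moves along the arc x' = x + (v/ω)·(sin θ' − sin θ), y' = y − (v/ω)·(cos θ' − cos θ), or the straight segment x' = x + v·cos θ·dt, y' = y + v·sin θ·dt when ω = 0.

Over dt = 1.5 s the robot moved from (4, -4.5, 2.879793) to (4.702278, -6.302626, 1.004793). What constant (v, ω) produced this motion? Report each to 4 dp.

Δθ = 1.004793 − 2.879793 = -1.875000
ω = Δθ/dt = -1.875000/1.5 = -1.2500
R = −Δy/(cos θ' − cos θ) = 1.2000
v = R·ω = 1.2000·-1.2500 = -1.5000

v = -1.5000, ω = -1.2500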